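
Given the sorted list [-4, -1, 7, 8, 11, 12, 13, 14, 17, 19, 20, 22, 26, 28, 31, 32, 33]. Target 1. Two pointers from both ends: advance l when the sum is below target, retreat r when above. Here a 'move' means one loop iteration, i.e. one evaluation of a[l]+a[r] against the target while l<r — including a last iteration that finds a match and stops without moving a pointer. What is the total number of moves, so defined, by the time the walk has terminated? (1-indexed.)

16 moves

l=1 r=17: -4+33=29 >1, r--
l=1 r=16: -4+32=28 >1, r--
l=1 r=15: -4+31=27 >1, r--
l=1 r=14: -4+28=24 >1, r--
l=1 r=13: -4+26=22 >1, r--
l=1 r=12: -4+22=18 >1, r--
l=1 r=11: -4+20=16 >1, r--
l=1 r=10: -4+19=15 >1, r--
l=1 r=9: -4+17=13 >1, r--
l=1 r=8: -4+14=10 >1, r--
l=1 r=7: -4+13=9 >1, r--
l=1 r=6: -4+12=8 >1, r--
l=1 r=5: -4+11=7 >1, r--
l=1 r=4: -4+8=4 >1, r--
l=1 r=3: -4+7=3 >1, r--
l=1 r=2: -4+-1=-5 <1, l++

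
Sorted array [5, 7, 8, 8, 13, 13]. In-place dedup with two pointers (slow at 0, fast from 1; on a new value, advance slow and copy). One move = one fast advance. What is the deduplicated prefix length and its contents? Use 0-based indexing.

slow=0 fast=1: a[fast]=7≠a[slow]=5 write a[1]=7, slow++,fast++
slow=1 fast=2: a[fast]=8≠a[slow]=7 write a[2]=8, slow++,fast++
slow=2 fast=3: a[fast]=8=a[slow] dup, fast++
slow=2 fast=4: a[fast]=13≠a[slow]=8 write a[3]=13, slow++,fast++
slow=3 fast=5: a[fast]=13=a[slow] dup, fast++

length 4; prefix = [5, 7, 8, 13]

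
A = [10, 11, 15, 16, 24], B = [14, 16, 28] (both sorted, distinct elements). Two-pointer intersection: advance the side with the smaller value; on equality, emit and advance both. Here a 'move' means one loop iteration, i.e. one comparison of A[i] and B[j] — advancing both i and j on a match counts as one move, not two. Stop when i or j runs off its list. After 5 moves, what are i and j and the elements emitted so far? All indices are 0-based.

i=0 j=0: 10<14, i++
i=1 j=0: 11<14, i++
i=2 j=0: 15>14, j++
i=2 j=1: 15<16, i++
i=3 j=1: 16==16 emit, i++,j++

i=4, j=2, emitted=[16]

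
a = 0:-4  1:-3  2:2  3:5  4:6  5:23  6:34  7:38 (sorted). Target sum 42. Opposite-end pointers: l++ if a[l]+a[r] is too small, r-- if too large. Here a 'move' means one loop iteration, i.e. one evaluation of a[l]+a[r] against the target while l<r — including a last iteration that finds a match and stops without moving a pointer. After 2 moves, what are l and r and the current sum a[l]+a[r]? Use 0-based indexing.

l=0 r=7: -4+38=34 <42, l++
l=1 r=7: -3+38=35 <42, l++

l=2, r=7, sum=40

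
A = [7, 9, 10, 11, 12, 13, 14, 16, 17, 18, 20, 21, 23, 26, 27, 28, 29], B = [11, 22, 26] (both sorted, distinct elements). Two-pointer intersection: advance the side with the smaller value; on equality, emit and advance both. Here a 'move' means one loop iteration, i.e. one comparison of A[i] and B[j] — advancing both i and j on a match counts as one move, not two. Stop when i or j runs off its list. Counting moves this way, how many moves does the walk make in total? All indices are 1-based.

[i=1,j=1] 7<11 → i++
[i=2,j=1] 9<11 → i++
[i=3,j=1] 10<11 → i++
[i=4,j=1] 11==11 emit → i++,j++
[i=5,j=2] 12<22 → i++
[i=6,j=2] 13<22 → i++
[i=7,j=2] 14<22 → i++
[i=8,j=2] 16<22 → i++
[i=9,j=2] 17<22 → i++
[i=10,j=2] 18<22 → i++
[i=11,j=2] 20<22 → i++
[i=12,j=2] 21<22 → i++
[i=13,j=2] 23>22 → j++
[i=13,j=3] 23<26 → i++
[i=14,j=3] 26==26 emit → i++,j++

15 moves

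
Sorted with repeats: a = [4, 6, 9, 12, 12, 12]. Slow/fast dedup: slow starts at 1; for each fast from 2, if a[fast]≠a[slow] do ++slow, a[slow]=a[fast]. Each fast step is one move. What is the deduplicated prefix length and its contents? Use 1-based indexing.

length 4; prefix = [4, 6, 9, 12]

slow=1 fast=2: a[fast]=6≠a[slow]=4 write a[2]=6, slow++,fast++
slow=2 fast=3: a[fast]=9≠a[slow]=6 write a[3]=9, slow++,fast++
slow=3 fast=4: a[fast]=12≠a[slow]=9 write a[4]=12, slow++,fast++
slow=4 fast=5: a[fast]=12=a[slow] dup, fast++
slow=4 fast=6: a[fast]=12=a[slow] dup, fast++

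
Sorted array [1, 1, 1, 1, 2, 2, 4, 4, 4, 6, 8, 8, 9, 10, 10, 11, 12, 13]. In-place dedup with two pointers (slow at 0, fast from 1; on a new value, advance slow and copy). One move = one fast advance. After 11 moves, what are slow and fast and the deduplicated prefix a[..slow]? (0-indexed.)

slow=0 fast=1: a[fast]=1=a[slow] dup, fast++
slow=0 fast=2: a[fast]=1=a[slow] dup, fast++
slow=0 fast=3: a[fast]=1=a[slow] dup, fast++
slow=0 fast=4: a[fast]=2≠a[slow]=1 write a[1]=2, slow++,fast++
slow=1 fast=5: a[fast]=2=a[slow] dup, fast++
slow=1 fast=6: a[fast]=4≠a[slow]=2 write a[2]=4, slow++,fast++
slow=2 fast=7: a[fast]=4=a[slow] dup, fast++
slow=2 fast=8: a[fast]=4=a[slow] dup, fast++
slow=2 fast=9: a[fast]=6≠a[slow]=4 write a[3]=6, slow++,fast++
slow=3 fast=10: a[fast]=8≠a[slow]=6 write a[4]=8, slow++,fast++
slow=4 fast=11: a[fast]=8=a[slow] dup, fast++

slow=4, fast=12, prefix=[1, 2, 4, 6, 8]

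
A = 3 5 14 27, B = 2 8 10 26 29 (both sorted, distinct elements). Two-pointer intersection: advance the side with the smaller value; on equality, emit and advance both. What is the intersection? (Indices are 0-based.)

intersection = []

[i=0,j=0] 3>2 → j++
[i=0,j=1] 3<8 → i++
[i=1,j=1] 5<8 → i++
[i=2,j=1] 14>8 → j++
[i=2,j=2] 14>10 → j++
[i=2,j=3] 14<26 → i++
[i=3,j=3] 27>26 → j++
[i=3,j=4] 27<29 → i++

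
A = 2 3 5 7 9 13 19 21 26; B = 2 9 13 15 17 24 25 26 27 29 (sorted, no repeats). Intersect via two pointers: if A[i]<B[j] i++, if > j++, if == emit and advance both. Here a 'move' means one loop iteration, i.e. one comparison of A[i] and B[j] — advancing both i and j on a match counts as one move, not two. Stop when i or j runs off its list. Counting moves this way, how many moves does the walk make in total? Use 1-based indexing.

13 moves

i=1 j=1: 2==2 emit, i++,j++
i=2 j=2: 3<9, i++
i=3 j=2: 5<9, i++
i=4 j=2: 7<9, i++
i=5 j=2: 9==9 emit, i++,j++
i=6 j=3: 13==13 emit, i++,j++
i=7 j=4: 19>15, j++
i=7 j=5: 19>17, j++
i=7 j=6: 19<24, i++
i=8 j=6: 21<24, i++
i=9 j=6: 26>24, j++
i=9 j=7: 26>25, j++
i=9 j=8: 26==26 emit, i++,j++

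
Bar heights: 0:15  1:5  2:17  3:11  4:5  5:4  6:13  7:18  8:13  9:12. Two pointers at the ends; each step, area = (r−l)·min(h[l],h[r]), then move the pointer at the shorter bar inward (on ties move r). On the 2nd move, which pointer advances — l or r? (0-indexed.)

l=0 r=9: min(15,12)*9=108 best=108 *, r--
l=0 r=8: min(15,13)*8=104 best=108, r--

r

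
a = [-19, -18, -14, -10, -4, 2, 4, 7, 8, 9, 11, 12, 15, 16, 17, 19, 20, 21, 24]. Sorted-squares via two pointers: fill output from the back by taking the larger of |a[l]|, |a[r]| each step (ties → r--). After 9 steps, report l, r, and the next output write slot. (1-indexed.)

l=3, r=12, next write slot=10

[1,19] |-19|<=|24| out[19]=576 → r--
[1,18] |-19|<=|21| out[18]=441 → r--
[1,17] |-19|<=|20| out[17]=400 → r--
[1,16] |-19|<=|19| out[16]=361 → r--
[1,15] |-19|>|17| out[15]=361 → l++
[2,15] |-18|>|17| out[14]=324 → l++
[3,15] |-14|<=|17| out[13]=289 → r--
[3,14] |-14|<=|16| out[12]=256 → r--
[3,13] |-14|<=|15| out[11]=225 → r--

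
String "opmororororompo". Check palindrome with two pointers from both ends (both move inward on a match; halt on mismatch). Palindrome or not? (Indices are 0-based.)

l=0 r=14: 'o'=='o', l++,r--
l=1 r=13: 'p'=='p', l++,r--
l=2 r=12: 'm'=='m', l++,r--
l=3 r=11: 'o'=='o', l++,r--
l=4 r=10: 'r'=='r', l++,r--
l=5 r=9: 'o'=='o', l++,r--
l=6 r=8: 'r'=='r', l++,r--

palindrome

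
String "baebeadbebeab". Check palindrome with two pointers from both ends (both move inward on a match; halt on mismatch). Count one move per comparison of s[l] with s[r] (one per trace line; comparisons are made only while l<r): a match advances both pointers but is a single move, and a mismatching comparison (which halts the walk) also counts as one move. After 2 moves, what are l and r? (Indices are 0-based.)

l=2, r=10

[0,12] 'b'=='b' → l++,r--
[1,11] 'a'=='a' → l++,r--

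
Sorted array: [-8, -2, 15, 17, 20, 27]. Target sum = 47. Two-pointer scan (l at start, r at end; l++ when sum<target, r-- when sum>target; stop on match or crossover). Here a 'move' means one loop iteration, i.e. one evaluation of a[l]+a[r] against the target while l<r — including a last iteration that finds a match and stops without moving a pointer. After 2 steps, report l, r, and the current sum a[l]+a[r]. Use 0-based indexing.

l=2, r=5, sum=42

l=0 r=5: -8+27=19 <47, l++
l=1 r=5: -2+27=25 <47, l++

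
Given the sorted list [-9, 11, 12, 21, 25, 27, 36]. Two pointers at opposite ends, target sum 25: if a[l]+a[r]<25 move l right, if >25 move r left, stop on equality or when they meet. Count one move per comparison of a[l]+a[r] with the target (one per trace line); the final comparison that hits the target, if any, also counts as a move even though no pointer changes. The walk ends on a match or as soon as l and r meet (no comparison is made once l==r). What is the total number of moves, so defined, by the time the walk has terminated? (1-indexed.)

6 moves

[1,7] -9+36=27 >25 → r--
[1,6] -9+27=18 <25 → l++
[2,6] 11+27=38 >25 → r--
[2,5] 11+25=36 >25 → r--
[2,4] 11+21=32 >25 → r--
[2,3] 11+12=23 <25 → l++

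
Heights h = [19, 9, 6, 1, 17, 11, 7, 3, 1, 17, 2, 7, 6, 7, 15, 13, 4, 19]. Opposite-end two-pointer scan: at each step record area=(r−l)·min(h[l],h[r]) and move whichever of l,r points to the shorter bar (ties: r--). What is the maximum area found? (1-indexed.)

max area = 323

[1,18] min(19,19)*17=323 best=323 * → r--
[1,17] min(19,4)*16=64 best=323 → r--
[1,16] min(19,13)*15=195 best=323 → r--
[1,15] min(19,15)*14=210 best=323 → r--
[1,14] min(19,7)*13=91 best=323 → r--
[1,13] min(19,6)*12=72 best=323 → r--
[1,12] min(19,7)*11=77 best=323 → r--
[1,11] min(19,2)*10=20 best=323 → r--
[1,10] min(19,17)*9=153 best=323 → r--
[1,9] min(19,1)*8=8 best=323 → r--
[1,8] min(19,3)*7=21 best=323 → r--
[1,7] min(19,7)*6=42 best=323 → r--
[1,6] min(19,11)*5=55 best=323 → r--
[1,5] min(19,17)*4=68 best=323 → r--
[1,4] min(19,1)*3=3 best=323 → r--
[1,3] min(19,6)*2=12 best=323 → r--
[1,2] min(19,9)*1=9 best=323 → r--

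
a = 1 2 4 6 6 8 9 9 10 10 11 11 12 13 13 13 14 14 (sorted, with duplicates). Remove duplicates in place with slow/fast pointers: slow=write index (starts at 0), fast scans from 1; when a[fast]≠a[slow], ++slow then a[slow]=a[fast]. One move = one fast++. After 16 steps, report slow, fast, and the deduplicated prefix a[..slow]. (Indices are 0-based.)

slow=0 fast=1: a[fast]=2≠a[slow]=1 write a[1]=2, slow++,fast++
slow=1 fast=2: a[fast]=4≠a[slow]=2 write a[2]=4, slow++,fast++
slow=2 fast=3: a[fast]=6≠a[slow]=4 write a[3]=6, slow++,fast++
slow=3 fast=4: a[fast]=6=a[slow] dup, fast++
slow=3 fast=5: a[fast]=8≠a[slow]=6 write a[4]=8, slow++,fast++
slow=4 fast=6: a[fast]=9≠a[slow]=8 write a[5]=9, slow++,fast++
slow=5 fast=7: a[fast]=9=a[slow] dup, fast++
slow=5 fast=8: a[fast]=10≠a[slow]=9 write a[6]=10, slow++,fast++
slow=6 fast=9: a[fast]=10=a[slow] dup, fast++
slow=6 fast=10: a[fast]=11≠a[slow]=10 write a[7]=11, slow++,fast++
slow=7 fast=11: a[fast]=11=a[slow] dup, fast++
slow=7 fast=12: a[fast]=12≠a[slow]=11 write a[8]=12, slow++,fast++
slow=8 fast=13: a[fast]=13≠a[slow]=12 write a[9]=13, slow++,fast++
slow=9 fast=14: a[fast]=13=a[slow] dup, fast++
slow=9 fast=15: a[fast]=13=a[slow] dup, fast++
slow=9 fast=16: a[fast]=14≠a[slow]=13 write a[10]=14, slow++,fast++

slow=10, fast=17, prefix=[1, 2, 4, 6, 8, 9, 10, 11, 12, 13, 14]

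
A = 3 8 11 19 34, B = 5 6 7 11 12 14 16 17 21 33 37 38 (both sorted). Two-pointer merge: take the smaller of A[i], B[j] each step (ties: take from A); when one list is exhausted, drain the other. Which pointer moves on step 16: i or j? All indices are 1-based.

j

[i=1,j=1] A[i]=3<=B[j]=5 take 3 → i++
[i=2,j=1] A[i]=8>B[j]=5 take 5 → j++
[i=2,j=2] A[i]=8>B[j]=6 take 6 → j++
[i=2,j=3] A[i]=8>B[j]=7 take 7 → j++
[i=2,j=4] A[i]=8<=B[j]=11 take 8 → i++
[i=3,j=4] A[i]=11<=B[j]=11 take 11 → i++
[i=4,j=4] A[i]=19>B[j]=11 take 11 → j++
[i=4,j=5] A[i]=19>B[j]=12 take 12 → j++
[i=4,j=6] A[i]=19>B[j]=14 take 14 → j++
[i=4,j=7] A[i]=19>B[j]=16 take 16 → j++
[i=4,j=8] A[i]=19>B[j]=17 take 17 → j++
[i=4,j=9] A[i]=19<=B[j]=21 take 19 → i++
[i=5,j=9] A[i]=34>B[j]=21 take 21 → j++
[i=5,j=10] A[i]=34>B[j]=33 take 33 → j++
[i=5,j=11] A[i]=34<=B[j]=37 take 34 → i++
[i=6,j=11] A done, take B[j]=37 → j++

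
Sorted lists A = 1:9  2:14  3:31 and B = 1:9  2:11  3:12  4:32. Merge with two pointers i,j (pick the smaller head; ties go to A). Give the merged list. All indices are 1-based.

[i=1,j=1] A[i]=9<=B[j]=9 take 9 → i++
[i=2,j=1] A[i]=14>B[j]=9 take 9 → j++
[i=2,j=2] A[i]=14>B[j]=11 take 11 → j++
[i=2,j=3] A[i]=14>B[j]=12 take 12 → j++
[i=2,j=4] A[i]=14<=B[j]=32 take 14 → i++
[i=3,j=4] A[i]=31<=B[j]=32 take 31 → i++
[i=4,j=4] A done, take B[j]=32 → j++

[9, 9, 11, 12, 14, 31, 32]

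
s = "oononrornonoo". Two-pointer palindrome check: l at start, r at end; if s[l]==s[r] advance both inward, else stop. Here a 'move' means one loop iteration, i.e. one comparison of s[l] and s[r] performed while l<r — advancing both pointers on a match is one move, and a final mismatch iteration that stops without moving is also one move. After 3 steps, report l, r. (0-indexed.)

l=0 r=12: 'o'=='o', l++,r--
l=1 r=11: 'o'=='o', l++,r--
l=2 r=10: 'n'=='n', l++,r--

l=3, r=9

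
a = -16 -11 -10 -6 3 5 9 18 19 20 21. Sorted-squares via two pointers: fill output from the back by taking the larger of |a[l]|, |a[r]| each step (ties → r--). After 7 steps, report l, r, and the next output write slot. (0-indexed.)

l=3, r=6, next write slot=3

[0,10] |-16|<=|21| out[10]=441 → r--
[0,9] |-16|<=|20| out[9]=400 → r--
[0,8] |-16|<=|19| out[8]=361 → r--
[0,7] |-16|<=|18| out[7]=324 → r--
[0,6] |-16|>|9| out[6]=256 → l++
[1,6] |-11|>|9| out[5]=121 → l++
[2,6] |-10|>|9| out[4]=100 → l++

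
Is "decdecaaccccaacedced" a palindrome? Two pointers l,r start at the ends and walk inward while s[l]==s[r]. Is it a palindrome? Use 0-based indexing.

palindrome

[0,19] 'd'=='d' → l++,r--
[1,18] 'e'=='e' → l++,r--
[2,17] 'c'=='c' → l++,r--
[3,16] 'd'=='d' → l++,r--
[4,15] 'e'=='e' → l++,r--
[5,14] 'c'=='c' → l++,r--
[6,13] 'a'=='a' → l++,r--
[7,12] 'a'=='a' → l++,r--
[8,11] 'c'=='c' → l++,r--
[9,10] 'c'=='c' → l++,r--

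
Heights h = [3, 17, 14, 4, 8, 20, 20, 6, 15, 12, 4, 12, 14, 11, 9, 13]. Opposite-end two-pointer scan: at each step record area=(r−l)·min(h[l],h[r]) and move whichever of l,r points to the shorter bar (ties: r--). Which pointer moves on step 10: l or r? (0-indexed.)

r

l=0 r=15: min(3,13)*15=45 best=45 *, l++
l=1 r=15: min(17,13)*14=182 best=182 *, r--
l=1 r=14: min(17,9)*13=117 best=182, r--
l=1 r=13: min(17,11)*12=132 best=182, r--
l=1 r=12: min(17,14)*11=154 best=182, r--
l=1 r=11: min(17,12)*10=120 best=182, r--
l=1 r=10: min(17,4)*9=36 best=182, r--
l=1 r=9: min(17,12)*8=96 best=182, r--
l=1 r=8: min(17,15)*7=105 best=182, r--
l=1 r=7: min(17,6)*6=36 best=182, r--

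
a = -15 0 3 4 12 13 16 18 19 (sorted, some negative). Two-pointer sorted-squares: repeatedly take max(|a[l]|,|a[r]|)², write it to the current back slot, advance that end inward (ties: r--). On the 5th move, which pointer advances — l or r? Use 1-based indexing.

r

[1,9] |-15|<=|19| out[9]=361 → r--
[1,8] |-15|<=|18| out[8]=324 → r--
[1,7] |-15|<=|16| out[7]=256 → r--
[1,6] |-15|>|13| out[6]=225 → l++
[2,6] |0|<=|13| out[5]=169 → r--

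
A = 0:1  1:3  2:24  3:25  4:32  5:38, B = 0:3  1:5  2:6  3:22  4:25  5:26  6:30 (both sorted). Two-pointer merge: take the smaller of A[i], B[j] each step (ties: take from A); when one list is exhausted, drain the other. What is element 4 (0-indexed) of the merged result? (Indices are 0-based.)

merged[4] = 6

[i=0,j=0] A[i]=1<=B[j]=3 take 1 → i++
[i=1,j=0] A[i]=3<=B[j]=3 take 3 → i++
[i=2,j=0] A[i]=24>B[j]=3 take 3 → j++
[i=2,j=1] A[i]=24>B[j]=5 take 5 → j++
[i=2,j=2] A[i]=24>B[j]=6 take 6 → j++
[i=2,j=3] A[i]=24>B[j]=22 take 22 → j++
[i=2,j=4] A[i]=24<=B[j]=25 take 24 → i++
[i=3,j=4] A[i]=25<=B[j]=25 take 25 → i++
[i=4,j=4] A[i]=32>B[j]=25 take 25 → j++
[i=4,j=5] A[i]=32>B[j]=26 take 26 → j++
[i=4,j=6] A[i]=32>B[j]=30 take 30 → j++
[i=4,j=7] B done, take A[i]=32 → i++
[i=5,j=7] B done, take A[i]=38 → i++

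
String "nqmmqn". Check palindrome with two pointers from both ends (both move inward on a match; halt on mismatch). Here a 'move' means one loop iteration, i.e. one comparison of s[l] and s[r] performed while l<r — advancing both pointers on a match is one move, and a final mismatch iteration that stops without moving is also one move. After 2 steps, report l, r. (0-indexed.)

[0,5] 'n'=='n' → l++,r--
[1,4] 'q'=='q' → l++,r--

l=2, r=3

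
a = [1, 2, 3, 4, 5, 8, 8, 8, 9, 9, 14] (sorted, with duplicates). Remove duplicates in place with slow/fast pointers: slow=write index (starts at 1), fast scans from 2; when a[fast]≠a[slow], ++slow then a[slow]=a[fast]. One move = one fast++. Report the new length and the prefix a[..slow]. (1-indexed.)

length 8; prefix = [1, 2, 3, 4, 5, 8, 9, 14]

(s=1,f=2) a[fast]=2≠a[slow]=1 write a[2]=2 → slow++,fast++
(s=2,f=3) a[fast]=3≠a[slow]=2 write a[3]=3 → slow++,fast++
(s=3,f=4) a[fast]=4≠a[slow]=3 write a[4]=4 → slow++,fast++
(s=4,f=5) a[fast]=5≠a[slow]=4 write a[5]=5 → slow++,fast++
(s=5,f=6) a[fast]=8≠a[slow]=5 write a[6]=8 → slow++,fast++
(s=6,f=7) a[fast]=8=a[slow] dup → fast++
(s=6,f=8) a[fast]=8=a[slow] dup → fast++
(s=6,f=9) a[fast]=9≠a[slow]=8 write a[7]=9 → slow++,fast++
(s=7,f=10) a[fast]=9=a[slow] dup → fast++
(s=7,f=11) a[fast]=14≠a[slow]=9 write a[8]=14 → slow++,fast++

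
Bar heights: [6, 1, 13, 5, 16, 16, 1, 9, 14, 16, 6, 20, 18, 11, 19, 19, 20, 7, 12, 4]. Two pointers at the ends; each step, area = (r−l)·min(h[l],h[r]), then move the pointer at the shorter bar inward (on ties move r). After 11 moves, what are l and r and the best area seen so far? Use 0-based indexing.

l=8, r=16, best area=192

l=0 r=19: min(6,4)*19=76 best=76 *, r--
l=0 r=18: min(6,12)*18=108 best=108 *, l++
l=1 r=18: min(1,12)*17=17 best=108, l++
l=2 r=18: min(13,12)*16=192 best=192 *, r--
l=2 r=17: min(13,7)*15=105 best=192, r--
l=2 r=16: min(13,20)*14=182 best=192, l++
l=3 r=16: min(5,20)*13=65 best=192, l++
l=4 r=16: min(16,20)*12=192 best=192, l++
l=5 r=16: min(16,20)*11=176 best=192, l++
l=6 r=16: min(1,20)*10=10 best=192, l++
l=7 r=16: min(9,20)*9=81 best=192, l++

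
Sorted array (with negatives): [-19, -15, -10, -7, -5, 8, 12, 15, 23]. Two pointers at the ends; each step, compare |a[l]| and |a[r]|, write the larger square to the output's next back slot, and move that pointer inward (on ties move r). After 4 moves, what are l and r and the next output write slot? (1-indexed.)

l=3, r=7, next write slot=5

[1,9] |-19|<=|23| out[9]=529 → r--
[1,8] |-19|>|15| out[8]=361 → l++
[2,8] |-15|<=|15| out[7]=225 → r--
[2,7] |-15|>|12| out[6]=225 → l++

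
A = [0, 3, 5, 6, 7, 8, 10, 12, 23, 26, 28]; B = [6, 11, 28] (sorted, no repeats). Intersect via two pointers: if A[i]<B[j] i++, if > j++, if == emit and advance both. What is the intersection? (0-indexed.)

[i=0,j=0] 0<6 → i++
[i=1,j=0] 3<6 → i++
[i=2,j=0] 5<6 → i++
[i=3,j=0] 6==6 emit → i++,j++
[i=4,j=1] 7<11 → i++
[i=5,j=1] 8<11 → i++
[i=6,j=1] 10<11 → i++
[i=7,j=1] 12>11 → j++
[i=7,j=2] 12<28 → i++
[i=8,j=2] 23<28 → i++
[i=9,j=2] 26<28 → i++
[i=10,j=2] 28==28 emit → i++,j++

intersection = [6, 28]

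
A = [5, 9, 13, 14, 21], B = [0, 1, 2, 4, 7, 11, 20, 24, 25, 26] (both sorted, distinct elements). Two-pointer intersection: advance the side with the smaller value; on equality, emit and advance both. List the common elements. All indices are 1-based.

intersection = []

[i=1,j=1] 5>0 → j++
[i=1,j=2] 5>1 → j++
[i=1,j=3] 5>2 → j++
[i=1,j=4] 5>4 → j++
[i=1,j=5] 5<7 → i++
[i=2,j=5] 9>7 → j++
[i=2,j=6] 9<11 → i++
[i=3,j=6] 13>11 → j++
[i=3,j=7] 13<20 → i++
[i=4,j=7] 14<20 → i++
[i=5,j=7] 21>20 → j++
[i=5,j=8] 21<24 → i++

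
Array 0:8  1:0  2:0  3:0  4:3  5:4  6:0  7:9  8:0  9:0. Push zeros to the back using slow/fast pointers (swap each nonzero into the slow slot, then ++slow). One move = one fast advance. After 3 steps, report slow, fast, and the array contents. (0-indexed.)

slow=1, fast=3, a=[8, 0, 0, 0, 3, 4, 0, 9, 0, 0]

(s=0,f=0) a[fast]=8≠0 swap→a[0]=8 → slow++,fast++
(s=1,f=1) a[fast]=0 → fast++
(s=1,f=2) a[fast]=0 → fast++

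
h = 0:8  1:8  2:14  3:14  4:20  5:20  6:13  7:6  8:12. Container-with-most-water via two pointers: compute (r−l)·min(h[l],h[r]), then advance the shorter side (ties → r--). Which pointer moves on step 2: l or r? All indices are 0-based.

l

[0,8] min(8,12)*8=64 best=64 * → l++
[1,8] min(8,12)*7=56 best=64 → l++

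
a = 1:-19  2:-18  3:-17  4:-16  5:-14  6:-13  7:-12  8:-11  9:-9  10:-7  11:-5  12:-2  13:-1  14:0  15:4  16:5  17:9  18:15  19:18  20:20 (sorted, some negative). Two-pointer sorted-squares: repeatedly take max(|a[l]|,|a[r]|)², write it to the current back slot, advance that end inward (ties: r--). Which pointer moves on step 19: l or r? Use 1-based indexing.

l=1 r=20: |-19|<=|20| out[20]=400, r--
l=1 r=19: |-19|>|18| out[19]=361, l++
l=2 r=19: |-18|<=|18| out[18]=324, r--
l=2 r=18: |-18|>|15| out[17]=324, l++
l=3 r=18: |-17|>|15| out[16]=289, l++
l=4 r=18: |-16|>|15| out[15]=256, l++
l=5 r=18: |-14|<=|15| out[14]=225, r--
l=5 r=17: |-14|>|9| out[13]=196, l++
l=6 r=17: |-13|>|9| out[12]=169, l++
l=7 r=17: |-12|>|9| out[11]=144, l++
l=8 r=17: |-11|>|9| out[10]=121, l++
l=9 r=17: |-9|<=|9| out[9]=81, r--
l=9 r=16: |-9|>|5| out[8]=81, l++
l=10 r=16: |-7|>|5| out[7]=49, l++
l=11 r=16: |-5|<=|5| out[6]=25, r--
l=11 r=15: |-5|>|4| out[5]=25, l++
l=12 r=15: |-2|<=|4| out[4]=16, r--
l=12 r=14: |-2|>|0| out[3]=4, l++
l=13 r=14: |-1|>|0| out[2]=1, l++

l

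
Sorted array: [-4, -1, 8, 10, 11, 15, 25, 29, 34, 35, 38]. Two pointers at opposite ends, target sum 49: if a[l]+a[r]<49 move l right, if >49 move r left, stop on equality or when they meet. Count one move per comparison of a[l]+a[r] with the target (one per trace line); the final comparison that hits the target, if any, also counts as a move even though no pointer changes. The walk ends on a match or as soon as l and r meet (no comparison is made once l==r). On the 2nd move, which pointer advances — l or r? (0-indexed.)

l

[0,10] -4+38=34 <49 → l++
[1,10] -1+38=37 <49 → l++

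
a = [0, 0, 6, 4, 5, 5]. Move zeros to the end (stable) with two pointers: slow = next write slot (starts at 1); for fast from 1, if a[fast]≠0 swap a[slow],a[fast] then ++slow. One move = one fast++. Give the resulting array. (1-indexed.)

[6, 4, 5, 5, 0, 0]

(s=1,f=1) a[fast]=0 → fast++
(s=1,f=2) a[fast]=0 → fast++
(s=1,f=3) a[fast]=6≠0 swap→a[1]=6 → slow++,fast++
(s=2,f=4) a[fast]=4≠0 swap→a[2]=4 → slow++,fast++
(s=3,f=5) a[fast]=5≠0 swap→a[3]=5 → slow++,fast++
(s=4,f=6) a[fast]=5≠0 swap→a[4]=5 → slow++,fast++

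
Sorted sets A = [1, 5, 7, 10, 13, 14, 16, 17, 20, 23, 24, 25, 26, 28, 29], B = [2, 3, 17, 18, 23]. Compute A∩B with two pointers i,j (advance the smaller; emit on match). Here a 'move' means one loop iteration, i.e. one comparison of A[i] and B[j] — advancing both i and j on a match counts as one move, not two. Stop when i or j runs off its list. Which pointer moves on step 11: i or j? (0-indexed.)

i=0 j=0: 1<2, i++
i=1 j=0: 5>2, j++
i=1 j=1: 5>3, j++
i=1 j=2: 5<17, i++
i=2 j=2: 7<17, i++
i=3 j=2: 10<17, i++
i=4 j=2: 13<17, i++
i=5 j=2: 14<17, i++
i=6 j=2: 16<17, i++
i=7 j=2: 17==17 emit, i++,j++
i=8 j=3: 20>18, j++

j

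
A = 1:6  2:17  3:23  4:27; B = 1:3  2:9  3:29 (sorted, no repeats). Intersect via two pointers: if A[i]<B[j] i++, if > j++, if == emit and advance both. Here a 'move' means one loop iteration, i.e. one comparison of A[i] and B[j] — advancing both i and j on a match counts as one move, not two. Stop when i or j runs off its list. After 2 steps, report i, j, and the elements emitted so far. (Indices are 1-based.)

[i=1,j=1] 6>3 → j++
[i=1,j=2] 6<9 → i++

i=2, j=2, emitted=[]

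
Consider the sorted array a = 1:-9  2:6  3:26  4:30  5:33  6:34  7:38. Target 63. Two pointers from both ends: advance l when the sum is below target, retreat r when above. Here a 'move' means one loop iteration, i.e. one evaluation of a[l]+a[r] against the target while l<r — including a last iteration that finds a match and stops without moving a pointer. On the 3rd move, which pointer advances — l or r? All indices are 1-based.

l=1 r=7: -9+38=29 <63, l++
l=2 r=7: 6+38=44 <63, l++
l=3 r=7: 26+38=64 >63, r--

r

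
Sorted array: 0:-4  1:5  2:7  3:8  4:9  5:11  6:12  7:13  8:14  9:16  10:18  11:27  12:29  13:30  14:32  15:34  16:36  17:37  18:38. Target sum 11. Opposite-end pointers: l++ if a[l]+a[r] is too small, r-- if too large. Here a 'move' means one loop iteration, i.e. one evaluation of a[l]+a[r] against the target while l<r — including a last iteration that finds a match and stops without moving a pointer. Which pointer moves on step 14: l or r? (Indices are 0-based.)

[0,18] -4+38=34 >11 → r--
[0,17] -4+37=33 >11 → r--
[0,16] -4+36=32 >11 → r--
[0,15] -4+34=30 >11 → r--
[0,14] -4+32=28 >11 → r--
[0,13] -4+30=26 >11 → r--
[0,12] -4+29=25 >11 → r--
[0,11] -4+27=23 >11 → r--
[0,10] -4+18=14 >11 → r--
[0,9] -4+16=12 >11 → r--
[0,8] -4+14=10 <11 → l++
[1,8] 5+14=19 >11 → r--
[1,7] 5+13=18 >11 → r--
[1,6] 5+12=17 >11 → r--

r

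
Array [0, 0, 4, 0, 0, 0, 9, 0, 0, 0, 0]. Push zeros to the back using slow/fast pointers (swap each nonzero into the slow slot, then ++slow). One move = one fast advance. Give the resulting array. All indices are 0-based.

slow=0 fast=0: a[fast]=0, fast++
slow=0 fast=1: a[fast]=0, fast++
slow=0 fast=2: a[fast]=4≠0 swap→a[0]=4, slow++,fast++
slow=1 fast=3: a[fast]=0, fast++
slow=1 fast=4: a[fast]=0, fast++
slow=1 fast=5: a[fast]=0, fast++
slow=1 fast=6: a[fast]=9≠0 swap→a[1]=9, slow++,fast++
slow=2 fast=7: a[fast]=0, fast++
slow=2 fast=8: a[fast]=0, fast++
slow=2 fast=9: a[fast]=0, fast++
slow=2 fast=10: a[fast]=0, fast++

[4, 9, 0, 0, 0, 0, 0, 0, 0, 0, 0]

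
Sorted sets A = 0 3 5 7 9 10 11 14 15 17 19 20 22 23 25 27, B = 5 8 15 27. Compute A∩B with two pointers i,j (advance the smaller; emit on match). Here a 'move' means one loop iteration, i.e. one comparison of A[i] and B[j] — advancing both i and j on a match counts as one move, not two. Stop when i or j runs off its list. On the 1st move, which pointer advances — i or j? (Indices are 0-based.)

i

i=0 j=0: 0<5, i++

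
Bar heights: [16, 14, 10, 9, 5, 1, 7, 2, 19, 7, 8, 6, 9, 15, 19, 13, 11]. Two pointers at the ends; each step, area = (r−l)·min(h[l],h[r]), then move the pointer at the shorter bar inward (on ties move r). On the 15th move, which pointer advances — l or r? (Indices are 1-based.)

r

[1,17] min(16,11)*16=176 best=176 * → r--
[1,16] min(16,13)*15=195 best=195 * → r--
[1,15] min(16,19)*14=224 best=224 * → l++
[2,15] min(14,19)*13=182 best=224 → l++
[3,15] min(10,19)*12=120 best=224 → l++
[4,15] min(9,19)*11=99 best=224 → l++
[5,15] min(5,19)*10=50 best=224 → l++
[6,15] min(1,19)*9=9 best=224 → l++
[7,15] min(7,19)*8=56 best=224 → l++
[8,15] min(2,19)*7=14 best=224 → l++
[9,15] min(19,19)*6=114 best=224 → r--
[9,14] min(19,15)*5=75 best=224 → r--
[9,13] min(19,9)*4=36 best=224 → r--
[9,12] min(19,6)*3=18 best=224 → r--
[9,11] min(19,8)*2=16 best=224 → r--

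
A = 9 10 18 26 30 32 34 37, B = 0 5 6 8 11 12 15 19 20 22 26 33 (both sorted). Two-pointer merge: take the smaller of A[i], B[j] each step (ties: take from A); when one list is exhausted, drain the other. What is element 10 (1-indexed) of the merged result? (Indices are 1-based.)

[i=1,j=1] A[i]=9>B[j]=0 take 0 → j++
[i=1,j=2] A[i]=9>B[j]=5 take 5 → j++
[i=1,j=3] A[i]=9>B[j]=6 take 6 → j++
[i=1,j=4] A[i]=9>B[j]=8 take 8 → j++
[i=1,j=5] A[i]=9<=B[j]=11 take 9 → i++
[i=2,j=5] A[i]=10<=B[j]=11 take 10 → i++
[i=3,j=5] A[i]=18>B[j]=11 take 11 → j++
[i=3,j=6] A[i]=18>B[j]=12 take 12 → j++
[i=3,j=7] A[i]=18>B[j]=15 take 15 → j++
[i=3,j=8] A[i]=18<=B[j]=19 take 18 → i++
[i=4,j=8] A[i]=26>B[j]=19 take 19 → j++
[i=4,j=9] A[i]=26>B[j]=20 take 20 → j++
[i=4,j=10] A[i]=26>B[j]=22 take 22 → j++
[i=4,j=11] A[i]=26<=B[j]=26 take 26 → i++
[i=5,j=11] A[i]=30>B[j]=26 take 26 → j++
[i=5,j=12] A[i]=30<=B[j]=33 take 30 → i++
[i=6,j=12] A[i]=32<=B[j]=33 take 32 → i++
[i=7,j=12] A[i]=34>B[j]=33 take 33 → j++
[i=7,j=13] B done, take A[i]=34 → i++
[i=8,j=13] B done, take A[i]=37 → i++

merged[10] = 18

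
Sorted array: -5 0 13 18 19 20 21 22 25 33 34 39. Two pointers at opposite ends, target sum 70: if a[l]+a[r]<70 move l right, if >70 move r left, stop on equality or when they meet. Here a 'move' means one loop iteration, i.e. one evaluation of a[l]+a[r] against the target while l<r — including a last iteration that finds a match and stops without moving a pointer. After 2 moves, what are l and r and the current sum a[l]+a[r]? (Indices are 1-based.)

l=3, r=12, sum=52

l=1 r=12: -5+39=34 <70, l++
l=2 r=12: 0+39=39 <70, l++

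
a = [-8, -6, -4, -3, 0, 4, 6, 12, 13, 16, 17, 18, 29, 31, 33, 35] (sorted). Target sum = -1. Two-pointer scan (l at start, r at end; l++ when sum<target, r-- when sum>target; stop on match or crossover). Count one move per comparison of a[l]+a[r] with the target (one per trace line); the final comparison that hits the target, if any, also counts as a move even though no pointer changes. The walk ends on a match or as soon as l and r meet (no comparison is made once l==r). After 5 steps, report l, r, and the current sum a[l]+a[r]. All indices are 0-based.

l=0 r=15: -8+35=27 >-1, r--
l=0 r=14: -8+33=25 >-1, r--
l=0 r=13: -8+31=23 >-1, r--
l=0 r=12: -8+29=21 >-1, r--
l=0 r=11: -8+18=10 >-1, r--

l=0, r=10, sum=9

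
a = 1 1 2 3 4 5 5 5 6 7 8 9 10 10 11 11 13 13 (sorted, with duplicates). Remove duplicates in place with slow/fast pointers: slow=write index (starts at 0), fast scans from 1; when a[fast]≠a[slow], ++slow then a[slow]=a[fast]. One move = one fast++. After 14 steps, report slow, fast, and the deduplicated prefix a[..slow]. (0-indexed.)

(s=0,f=1) a[fast]=1=a[slow] dup → fast++
(s=0,f=2) a[fast]=2≠a[slow]=1 write a[1]=2 → slow++,fast++
(s=1,f=3) a[fast]=3≠a[slow]=2 write a[2]=3 → slow++,fast++
(s=2,f=4) a[fast]=4≠a[slow]=3 write a[3]=4 → slow++,fast++
(s=3,f=5) a[fast]=5≠a[slow]=4 write a[4]=5 → slow++,fast++
(s=4,f=6) a[fast]=5=a[slow] dup → fast++
(s=4,f=7) a[fast]=5=a[slow] dup → fast++
(s=4,f=8) a[fast]=6≠a[slow]=5 write a[5]=6 → slow++,fast++
(s=5,f=9) a[fast]=7≠a[slow]=6 write a[6]=7 → slow++,fast++
(s=6,f=10) a[fast]=8≠a[slow]=7 write a[7]=8 → slow++,fast++
(s=7,f=11) a[fast]=9≠a[slow]=8 write a[8]=9 → slow++,fast++
(s=8,f=12) a[fast]=10≠a[slow]=9 write a[9]=10 → slow++,fast++
(s=9,f=13) a[fast]=10=a[slow] dup → fast++
(s=9,f=14) a[fast]=11≠a[slow]=10 write a[10]=11 → slow++,fast++

slow=10, fast=15, prefix=[1, 2, 3, 4, 5, 6, 7, 8, 9, 10, 11]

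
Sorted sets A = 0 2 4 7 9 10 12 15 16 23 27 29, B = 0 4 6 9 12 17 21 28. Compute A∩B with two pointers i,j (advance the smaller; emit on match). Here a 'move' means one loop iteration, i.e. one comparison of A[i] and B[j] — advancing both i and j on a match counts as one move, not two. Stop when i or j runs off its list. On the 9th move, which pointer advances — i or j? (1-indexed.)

[i=1,j=1] 0==0 emit → i++,j++
[i=2,j=2] 2<4 → i++
[i=3,j=2] 4==4 emit → i++,j++
[i=4,j=3] 7>6 → j++
[i=4,j=4] 7<9 → i++
[i=5,j=4] 9==9 emit → i++,j++
[i=6,j=5] 10<12 → i++
[i=7,j=5] 12==12 emit → i++,j++
[i=8,j=6] 15<17 → i++

i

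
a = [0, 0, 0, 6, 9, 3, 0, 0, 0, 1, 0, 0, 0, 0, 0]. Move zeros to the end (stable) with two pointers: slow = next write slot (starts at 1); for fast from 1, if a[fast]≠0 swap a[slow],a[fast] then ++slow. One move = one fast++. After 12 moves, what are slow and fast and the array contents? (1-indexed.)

slow=1 fast=1: a[fast]=0, fast++
slow=1 fast=2: a[fast]=0, fast++
slow=1 fast=3: a[fast]=0, fast++
slow=1 fast=4: a[fast]=6≠0 swap→a[1]=6, slow++,fast++
slow=2 fast=5: a[fast]=9≠0 swap→a[2]=9, slow++,fast++
slow=3 fast=6: a[fast]=3≠0 swap→a[3]=3, slow++,fast++
slow=4 fast=7: a[fast]=0, fast++
slow=4 fast=8: a[fast]=0, fast++
slow=4 fast=9: a[fast]=0, fast++
slow=4 fast=10: a[fast]=1≠0 swap→a[4]=1, slow++,fast++
slow=5 fast=11: a[fast]=0, fast++
slow=5 fast=12: a[fast]=0, fast++

slow=5, fast=13, a=[6, 9, 3, 1, 0, 0, 0, 0, 0, 0, 0, 0, 0, 0, 0]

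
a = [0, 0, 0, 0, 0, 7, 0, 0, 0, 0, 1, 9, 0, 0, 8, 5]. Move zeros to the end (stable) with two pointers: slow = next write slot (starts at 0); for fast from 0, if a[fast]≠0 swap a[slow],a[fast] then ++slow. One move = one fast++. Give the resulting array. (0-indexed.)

slow=0 fast=0: a[fast]=0, fast++
slow=0 fast=1: a[fast]=0, fast++
slow=0 fast=2: a[fast]=0, fast++
slow=0 fast=3: a[fast]=0, fast++
slow=0 fast=4: a[fast]=0, fast++
slow=0 fast=5: a[fast]=7≠0 swap→a[0]=7, slow++,fast++
slow=1 fast=6: a[fast]=0, fast++
slow=1 fast=7: a[fast]=0, fast++
slow=1 fast=8: a[fast]=0, fast++
slow=1 fast=9: a[fast]=0, fast++
slow=1 fast=10: a[fast]=1≠0 swap→a[1]=1, slow++,fast++
slow=2 fast=11: a[fast]=9≠0 swap→a[2]=9, slow++,fast++
slow=3 fast=12: a[fast]=0, fast++
slow=3 fast=13: a[fast]=0, fast++
slow=3 fast=14: a[fast]=8≠0 swap→a[3]=8, slow++,fast++
slow=4 fast=15: a[fast]=5≠0 swap→a[4]=5, slow++,fast++

[7, 1, 9, 8, 5, 0, 0, 0, 0, 0, 0, 0, 0, 0, 0, 0]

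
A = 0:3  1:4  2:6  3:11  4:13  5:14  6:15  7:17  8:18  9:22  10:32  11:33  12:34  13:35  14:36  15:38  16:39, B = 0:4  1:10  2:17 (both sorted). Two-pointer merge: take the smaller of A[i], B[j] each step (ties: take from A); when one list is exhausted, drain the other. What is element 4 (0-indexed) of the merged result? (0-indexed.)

i=0 j=0: A[i]=3<=B[j]=4 take 3, i++
i=1 j=0: A[i]=4<=B[j]=4 take 4, i++
i=2 j=0: A[i]=6>B[j]=4 take 4, j++
i=2 j=1: A[i]=6<=B[j]=10 take 6, i++
i=3 j=1: A[i]=11>B[j]=10 take 10, j++
i=3 j=2: A[i]=11<=B[j]=17 take 11, i++
i=4 j=2: A[i]=13<=B[j]=17 take 13, i++
i=5 j=2: A[i]=14<=B[j]=17 take 14, i++
i=6 j=2: A[i]=15<=B[j]=17 take 15, i++
i=7 j=2: A[i]=17<=B[j]=17 take 17, i++
i=8 j=2: A[i]=18>B[j]=17 take 17, j++
i=8 j=3: B done, take A[i]=18, i++
i=9 j=3: B done, take A[i]=22, i++
i=10 j=3: B done, take A[i]=32, i++
i=11 j=3: B done, take A[i]=33, i++
i=12 j=3: B done, take A[i]=34, i++
i=13 j=3: B done, take A[i]=35, i++
i=14 j=3: B done, take A[i]=36, i++
i=15 j=3: B done, take A[i]=38, i++
i=16 j=3: B done, take A[i]=39, i++

merged[4] = 10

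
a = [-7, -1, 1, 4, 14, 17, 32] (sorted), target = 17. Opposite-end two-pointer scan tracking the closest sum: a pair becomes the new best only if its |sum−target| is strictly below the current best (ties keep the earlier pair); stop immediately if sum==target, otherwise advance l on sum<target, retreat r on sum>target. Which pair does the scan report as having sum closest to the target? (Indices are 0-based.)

l=0 r=6: -7+32=25 d=8 *, r--
l=0 r=5: -7+17=10 d=7 *, l++
l=1 r=5: -1+17=16 d=1 *, l++
l=2 r=5: 1+17=18 d=1, r--
l=2 r=4: 1+14=15 d=2, l++
l=3 r=4: 4+14=18 d=1, r--

pair (-1, 17) with sum 16 (|Δ|=1)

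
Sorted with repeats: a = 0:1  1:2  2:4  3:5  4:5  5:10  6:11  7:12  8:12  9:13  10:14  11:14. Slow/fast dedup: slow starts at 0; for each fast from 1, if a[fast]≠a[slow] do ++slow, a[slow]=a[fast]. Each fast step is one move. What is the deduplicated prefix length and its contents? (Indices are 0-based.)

(s=0,f=1) a[fast]=2≠a[slow]=1 write a[1]=2 → slow++,fast++
(s=1,f=2) a[fast]=4≠a[slow]=2 write a[2]=4 → slow++,fast++
(s=2,f=3) a[fast]=5≠a[slow]=4 write a[3]=5 → slow++,fast++
(s=3,f=4) a[fast]=5=a[slow] dup → fast++
(s=3,f=5) a[fast]=10≠a[slow]=5 write a[4]=10 → slow++,fast++
(s=4,f=6) a[fast]=11≠a[slow]=10 write a[5]=11 → slow++,fast++
(s=5,f=7) a[fast]=12≠a[slow]=11 write a[6]=12 → slow++,fast++
(s=6,f=8) a[fast]=12=a[slow] dup → fast++
(s=6,f=9) a[fast]=13≠a[slow]=12 write a[7]=13 → slow++,fast++
(s=7,f=10) a[fast]=14≠a[slow]=13 write a[8]=14 → slow++,fast++
(s=8,f=11) a[fast]=14=a[slow] dup → fast++

length 9; prefix = [1, 2, 4, 5, 10, 11, 12, 13, 14]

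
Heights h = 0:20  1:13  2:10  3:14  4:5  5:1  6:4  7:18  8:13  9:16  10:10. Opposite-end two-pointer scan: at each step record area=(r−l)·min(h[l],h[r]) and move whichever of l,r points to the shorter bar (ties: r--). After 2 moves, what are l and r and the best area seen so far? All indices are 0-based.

l=0 r=10: min(20,10)*10=100 best=100 *, r--
l=0 r=9: min(20,16)*9=144 best=144 *, r--

l=0, r=8, best area=144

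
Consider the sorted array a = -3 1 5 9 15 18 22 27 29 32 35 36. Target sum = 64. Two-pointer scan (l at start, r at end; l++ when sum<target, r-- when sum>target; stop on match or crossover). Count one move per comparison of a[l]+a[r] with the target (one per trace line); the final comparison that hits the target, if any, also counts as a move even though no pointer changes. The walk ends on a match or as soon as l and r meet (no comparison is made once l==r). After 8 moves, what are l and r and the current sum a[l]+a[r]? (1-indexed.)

l=9, r=12, sum=65

[1,12] -3+36=33 <64 → l++
[2,12] 1+36=37 <64 → l++
[3,12] 5+36=41 <64 → l++
[4,12] 9+36=45 <64 → l++
[5,12] 15+36=51 <64 → l++
[6,12] 18+36=54 <64 → l++
[7,12] 22+36=58 <64 → l++
[8,12] 27+36=63 <64 → l++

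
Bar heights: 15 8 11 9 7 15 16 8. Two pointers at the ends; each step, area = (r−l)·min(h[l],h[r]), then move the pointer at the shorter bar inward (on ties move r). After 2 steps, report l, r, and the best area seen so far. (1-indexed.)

l=2, r=7, best area=90

l=1 r=8: min(15,8)*7=56 best=56 *, r--
l=1 r=7: min(15,16)*6=90 best=90 *, l++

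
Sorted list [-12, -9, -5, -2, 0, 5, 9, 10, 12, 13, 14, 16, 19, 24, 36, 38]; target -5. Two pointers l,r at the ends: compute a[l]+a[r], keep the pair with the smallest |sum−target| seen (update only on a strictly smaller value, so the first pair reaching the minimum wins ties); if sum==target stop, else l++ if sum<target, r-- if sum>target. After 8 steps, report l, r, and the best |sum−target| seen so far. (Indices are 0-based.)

l=0, r=7, best |Δ|=5

l=0 r=15: -12+38=26 d=31 *, r--
l=0 r=14: -12+36=24 d=29 *, r--
l=0 r=13: -12+24=12 d=17 *, r--
l=0 r=12: -12+19=7 d=12 *, r--
l=0 r=11: -12+16=4 d=9 *, r--
l=0 r=10: -12+14=2 d=7 *, r--
l=0 r=9: -12+13=1 d=6 *, r--
l=0 r=8: -12+12=0 d=5 *, r--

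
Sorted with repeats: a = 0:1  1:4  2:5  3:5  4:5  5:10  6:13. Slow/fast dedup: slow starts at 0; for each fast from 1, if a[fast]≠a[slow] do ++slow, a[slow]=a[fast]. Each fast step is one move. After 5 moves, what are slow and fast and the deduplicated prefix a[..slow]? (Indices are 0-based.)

slow=0 fast=1: a[fast]=4≠a[slow]=1 write a[1]=4, slow++,fast++
slow=1 fast=2: a[fast]=5≠a[slow]=4 write a[2]=5, slow++,fast++
slow=2 fast=3: a[fast]=5=a[slow] dup, fast++
slow=2 fast=4: a[fast]=5=a[slow] dup, fast++
slow=2 fast=5: a[fast]=10≠a[slow]=5 write a[3]=10, slow++,fast++

slow=3, fast=6, prefix=[1, 4, 5, 10]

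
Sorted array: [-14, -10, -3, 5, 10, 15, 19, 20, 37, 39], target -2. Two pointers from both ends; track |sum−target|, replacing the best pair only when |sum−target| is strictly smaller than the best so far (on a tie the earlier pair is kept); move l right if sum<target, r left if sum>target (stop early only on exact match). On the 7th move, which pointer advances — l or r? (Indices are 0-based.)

[0,9] -14+39=25 d=27 * → r--
[0,8] -14+37=23 d=25 * → r--
[0,7] -14+20=6 d=8 * → r--
[0,6] -14+19=5 d=7 * → r--
[0,5] -14+15=1 d=3 * → r--
[0,4] -14+10=-4 d=2 * → l++
[1,4] -10+10=0 d=2 → r--

r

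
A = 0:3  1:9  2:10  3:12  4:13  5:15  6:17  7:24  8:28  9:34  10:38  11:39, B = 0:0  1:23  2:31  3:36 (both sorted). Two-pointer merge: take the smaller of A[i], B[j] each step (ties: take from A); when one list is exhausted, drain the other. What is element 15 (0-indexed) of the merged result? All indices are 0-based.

i=0 j=0: A[i]=3>B[j]=0 take 0, j++
i=0 j=1: A[i]=3<=B[j]=23 take 3, i++
i=1 j=1: A[i]=9<=B[j]=23 take 9, i++
i=2 j=1: A[i]=10<=B[j]=23 take 10, i++
i=3 j=1: A[i]=12<=B[j]=23 take 12, i++
i=4 j=1: A[i]=13<=B[j]=23 take 13, i++
i=5 j=1: A[i]=15<=B[j]=23 take 15, i++
i=6 j=1: A[i]=17<=B[j]=23 take 17, i++
i=7 j=1: A[i]=24>B[j]=23 take 23, j++
i=7 j=2: A[i]=24<=B[j]=31 take 24, i++
i=8 j=2: A[i]=28<=B[j]=31 take 28, i++
i=9 j=2: A[i]=34>B[j]=31 take 31, j++
i=9 j=3: A[i]=34<=B[j]=36 take 34, i++
i=10 j=3: A[i]=38>B[j]=36 take 36, j++
i=10 j=4: B done, take A[i]=38, i++
i=11 j=4: B done, take A[i]=39, i++

merged[15] = 39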